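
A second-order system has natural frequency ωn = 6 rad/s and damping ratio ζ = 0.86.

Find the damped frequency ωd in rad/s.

ωd = ωn√(1 - ζ²) = 6√(1 - 0.86²) = 3.06 rad/s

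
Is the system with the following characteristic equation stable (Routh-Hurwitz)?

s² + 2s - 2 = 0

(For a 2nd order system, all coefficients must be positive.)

Coefficients: 1, 2, -2. c=-2 not positive, so system is unstable.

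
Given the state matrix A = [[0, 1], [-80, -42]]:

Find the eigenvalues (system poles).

det(A - λI) = λ² - (-42)λ + 80 = (λ - (-40))(λ - (-2)). Eigenvalues: -40, -2.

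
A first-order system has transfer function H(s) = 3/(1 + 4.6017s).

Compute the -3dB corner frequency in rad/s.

Corner frequency = 1/τ = 1/4.6017 = 0.217 rad/s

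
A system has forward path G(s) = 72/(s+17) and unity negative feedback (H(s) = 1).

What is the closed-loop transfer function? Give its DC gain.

T(s) = G/(1+GH) = [72/(s+17)] / [1 + 72/(s+17)] = 72/(s+17+72) = 72/(s+89). DC gain = 72/89 = 0.8090.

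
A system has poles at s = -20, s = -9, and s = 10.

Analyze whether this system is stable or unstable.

Pole(s) at s = 10 are not in the left half-plane. System is unstable.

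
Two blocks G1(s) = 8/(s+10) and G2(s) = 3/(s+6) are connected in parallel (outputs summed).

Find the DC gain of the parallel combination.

Parallel: G_eq = G1 + G2. DC gain = G1(0) + G2(0) = 8/10 + 3/6 = 0.8 + 0.5 = 1.3.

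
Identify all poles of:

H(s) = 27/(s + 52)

Pole is where denominator = 0: s + 52 = 0, so s = -52.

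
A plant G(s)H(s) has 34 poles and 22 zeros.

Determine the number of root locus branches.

Root locus has n branches where n = number of poles = 34.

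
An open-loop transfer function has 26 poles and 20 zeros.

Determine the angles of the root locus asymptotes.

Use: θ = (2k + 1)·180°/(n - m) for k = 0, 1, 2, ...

n - m = 26 - 20 = 6. Angles: θk = (2k + 1)·180°/6 = 30°, 90°, 150°, 210°, 270°, 330°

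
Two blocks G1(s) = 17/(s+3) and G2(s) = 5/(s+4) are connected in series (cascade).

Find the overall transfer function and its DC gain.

Series: multiply transfer functions. G_eq = 17/(s+3) × 5/(s+4) = 85/((s+3)(s+4)). DC gain = 85/(3×4) = 7.0833.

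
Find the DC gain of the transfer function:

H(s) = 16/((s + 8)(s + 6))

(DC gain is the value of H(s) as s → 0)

DC gain = H(0) = 16/(8 × 6) = 16/48 = 0.3333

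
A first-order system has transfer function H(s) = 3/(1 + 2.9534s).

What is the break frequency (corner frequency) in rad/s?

Corner frequency = 1/τ = 1/2.9534 = 0.339 rad/s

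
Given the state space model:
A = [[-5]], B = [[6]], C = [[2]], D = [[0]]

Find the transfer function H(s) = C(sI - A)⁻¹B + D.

(sI - A)⁻¹ = 1/(s + 5). H(s) = 2 × 6/(s + 5) + 0 = 12/(s + 5).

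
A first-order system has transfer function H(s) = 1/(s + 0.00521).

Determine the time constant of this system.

For H(s) = 1/(s + 1/τ), the pole is at -1/τ = -0.00521, so τ = 1/0.00521 = 191.9 s.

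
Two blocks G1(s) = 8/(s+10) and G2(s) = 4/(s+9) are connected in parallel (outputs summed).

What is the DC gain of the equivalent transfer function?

Parallel: G_eq = G1 + G2. DC gain = G1(0) + G2(0) = 8/10 + 4/9 = 0.8 + 0.4444 = 1.2444.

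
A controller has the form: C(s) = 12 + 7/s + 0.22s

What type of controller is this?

This is a Proportional-Integral-Derivative (PID) controller.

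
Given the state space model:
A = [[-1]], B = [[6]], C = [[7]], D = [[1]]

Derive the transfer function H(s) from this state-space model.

(sI - A)⁻¹ = 1/(s + 1). H(s) = 7×6/(s + 1) + 1 = (s + 43)/(s + 1).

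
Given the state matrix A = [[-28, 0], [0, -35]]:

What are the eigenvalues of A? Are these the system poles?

For diagonal matrix, eigenvalues are diagonal entries: λ₁ = -28, λ₂ = -35. Eigenvalues of A = system poles.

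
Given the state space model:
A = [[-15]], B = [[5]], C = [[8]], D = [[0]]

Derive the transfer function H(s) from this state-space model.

(sI - A)⁻¹ = 1/(s + 15). H(s) = 8 × 5/(s + 15) + 0 = 40/(s + 15).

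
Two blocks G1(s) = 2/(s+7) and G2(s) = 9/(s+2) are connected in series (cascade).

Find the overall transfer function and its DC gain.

Series: multiply transfer functions. G_eq = 2/(s+7) × 9/(s+2) = 18/((s+7)(s+2)). DC gain = 18/(7×2) = 1.2857.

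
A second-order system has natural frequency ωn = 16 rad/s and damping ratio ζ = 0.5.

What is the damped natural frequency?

ωd = ωn√(1 - ζ²) = 16√(1 - 0.5²) = 13.86 rad/s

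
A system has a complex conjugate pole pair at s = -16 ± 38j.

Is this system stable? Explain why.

Real part of poles is -16 (< 0, left half-plane). Stable.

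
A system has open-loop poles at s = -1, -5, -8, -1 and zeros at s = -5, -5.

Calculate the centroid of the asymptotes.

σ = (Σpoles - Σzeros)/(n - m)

σ = (Σpoles - Σzeros)/(n - m) = (-15 - (-10))/(4 - 2) = -5/2 = -2.5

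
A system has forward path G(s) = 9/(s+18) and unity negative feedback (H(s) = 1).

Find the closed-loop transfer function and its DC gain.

T(s) = G/(1+GH) = [9/(s+18)] / [1 + 9/(s+18)] = 9/(s+18+9) = 9/(s+27). DC gain = 9/27 = 0.3333.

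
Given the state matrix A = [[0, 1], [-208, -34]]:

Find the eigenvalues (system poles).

det(A - λI) = λ² - (-34)λ + 208 = (λ - (-26))(λ - (-8)). Eigenvalues: -26, -8.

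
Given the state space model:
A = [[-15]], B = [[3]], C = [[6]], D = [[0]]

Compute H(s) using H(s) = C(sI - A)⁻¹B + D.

(sI - A)⁻¹ = 1/(s + 15). H(s) = 6 × 3/(s + 15) + 0 = 18/(s + 15).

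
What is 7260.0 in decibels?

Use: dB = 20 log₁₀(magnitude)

dB = 20 log₁₀(7260.0) = 77.2 dB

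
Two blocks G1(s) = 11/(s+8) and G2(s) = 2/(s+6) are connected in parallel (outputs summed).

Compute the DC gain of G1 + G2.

Parallel: G_eq = G1 + G2. DC gain = G1(0) + G2(0) = 11/8 + 2/6 = 1.375 + 0.3333 = 1.7083.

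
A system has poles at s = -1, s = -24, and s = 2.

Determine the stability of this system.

Pole(s) at s = 2 are not in the left half-plane. System is unstable.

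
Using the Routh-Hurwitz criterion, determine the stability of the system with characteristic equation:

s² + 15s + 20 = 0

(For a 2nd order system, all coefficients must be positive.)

Coefficients: 1, 15, 20. All positive, so system is stable.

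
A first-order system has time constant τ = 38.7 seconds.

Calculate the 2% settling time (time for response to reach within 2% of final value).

For first-order system, 2% settling time ≈ 4τ = 4 × 38.7 = 154.8 s.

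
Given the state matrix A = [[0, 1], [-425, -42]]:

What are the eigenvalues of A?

det(A - λI) = λ² - (-42)λ + 425 = (λ - (-17))(λ - (-25)). Eigenvalues: -17, -25.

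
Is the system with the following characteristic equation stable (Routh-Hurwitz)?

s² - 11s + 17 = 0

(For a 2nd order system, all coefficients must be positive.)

Coefficients: 1, -11, 17. b=-11 not positive, so system is unstable.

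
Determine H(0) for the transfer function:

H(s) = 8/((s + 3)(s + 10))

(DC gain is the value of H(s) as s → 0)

DC gain = H(0) = 8/(3 × 10) = 8/30 = 0.2667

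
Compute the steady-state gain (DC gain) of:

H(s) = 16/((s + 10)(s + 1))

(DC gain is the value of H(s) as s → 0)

DC gain = H(0) = 16/(10 × 1) = 16/10 = 1.6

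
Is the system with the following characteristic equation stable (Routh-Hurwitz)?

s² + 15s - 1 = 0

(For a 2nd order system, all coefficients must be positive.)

Coefficients: 1, 15, -1. c=-1 not positive, so system is unstable.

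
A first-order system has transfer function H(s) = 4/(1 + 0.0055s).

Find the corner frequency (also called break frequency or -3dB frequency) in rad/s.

Corner frequency = 1/τ = 1/0.0055 = 181.818 rad/s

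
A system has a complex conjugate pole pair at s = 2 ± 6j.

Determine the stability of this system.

Real part of poles is 2 (> 0, right half-plane). Unstable.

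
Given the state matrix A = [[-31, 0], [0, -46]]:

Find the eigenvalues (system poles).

For diagonal matrix, eigenvalues are diagonal entries: λ₁ = -31, λ₂ = -46.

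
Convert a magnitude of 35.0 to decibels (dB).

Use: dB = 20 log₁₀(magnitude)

dB = 20 log₁₀(35.0) = 30.9 dB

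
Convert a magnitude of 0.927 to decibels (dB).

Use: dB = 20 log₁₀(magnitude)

dB = 20 log₁₀(0.927) = -0.7 dB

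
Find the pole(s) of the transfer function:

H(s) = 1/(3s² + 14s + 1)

Discriminant = 14² - 4×3×1 = 196 - 12 = 184 > 0, so two distinct real poles. Using quadratic formula: s = (-14 ± √184)/(2×3) = (-14 ± √184)/6, with √184 ≈ 13.5647. s₁ ≈ -0.0726, s₂ ≈ -4.5941. Poles: s₁ = -0.0726, s₂ = -4.5941.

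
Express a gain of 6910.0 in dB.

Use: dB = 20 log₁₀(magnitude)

dB = 20 log₁₀(6910.0) = 76.8 dB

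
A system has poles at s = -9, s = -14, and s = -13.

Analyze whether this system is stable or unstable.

All poles are in the left half-plane. System is stable.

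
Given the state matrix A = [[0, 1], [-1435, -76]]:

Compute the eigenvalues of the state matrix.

det(A - λI) = λ² - (-76)λ + 1435 = (λ - (-35))(λ - (-41)). Eigenvalues: -35, -41.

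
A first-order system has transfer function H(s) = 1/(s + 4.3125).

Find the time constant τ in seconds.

For H(s) = 1/(s + 1/τ), the pole is at -1/τ = -4.3125, so τ = 1/4.3125 = 0.2319 s.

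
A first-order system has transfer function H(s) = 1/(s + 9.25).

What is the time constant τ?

For H(s) = 1/(s + 1/τ), the pole is at -1/τ = -9.25, so τ = 1/9.25 = 0.1081 s.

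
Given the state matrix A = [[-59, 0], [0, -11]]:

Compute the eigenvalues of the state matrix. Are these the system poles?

For diagonal matrix, eigenvalues are diagonal entries: λ₁ = -59, λ₂ = -11. Eigenvalues of A = system poles.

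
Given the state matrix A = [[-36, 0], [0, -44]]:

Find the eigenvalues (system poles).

For diagonal matrix, eigenvalues are diagonal entries: λ₁ = -36, λ₂ = -44.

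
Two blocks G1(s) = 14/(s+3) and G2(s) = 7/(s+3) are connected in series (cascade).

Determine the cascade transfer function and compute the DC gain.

Series: multiply transfer functions. G_eq = 14/(s+3) × 7/(s+3) = 98/((s+3)(s+3)). DC gain = 98/(3×3) = 10.8889.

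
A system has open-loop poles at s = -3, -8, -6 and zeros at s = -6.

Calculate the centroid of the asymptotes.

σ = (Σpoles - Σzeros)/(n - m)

σ = (Σpoles - Σzeros)/(n - m) = (-17 - (-6))/(3 - 1) = -11/2 = -5.5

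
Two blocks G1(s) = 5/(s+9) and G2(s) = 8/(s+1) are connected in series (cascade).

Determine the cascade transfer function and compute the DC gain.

Series: multiply transfer functions. G_eq = 5/(s+9) × 8/(s+1) = 40/((s+9)(s+1)). DC gain = 40/(9×1) = 4.4444.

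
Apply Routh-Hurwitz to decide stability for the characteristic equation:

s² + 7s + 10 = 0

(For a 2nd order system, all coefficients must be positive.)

Coefficients: 1, 7, 10. All positive, so system is stable.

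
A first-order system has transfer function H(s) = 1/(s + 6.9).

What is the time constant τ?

For H(s) = 1/(s + 1/τ), the pole is at -1/τ = -6.9, so τ = 1/6.9 = 0.1449 s.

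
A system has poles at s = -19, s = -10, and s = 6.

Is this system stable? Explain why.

Pole(s) at s = 6 are not in the left half-plane. System is unstable.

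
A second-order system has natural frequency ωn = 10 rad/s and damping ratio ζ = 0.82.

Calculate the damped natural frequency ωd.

ωd = ωn√(1 - ζ²) = 10√(1 - 0.82²) = 5.72 rad/s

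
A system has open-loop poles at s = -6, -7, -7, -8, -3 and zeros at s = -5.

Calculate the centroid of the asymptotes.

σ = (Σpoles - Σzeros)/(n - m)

σ = (Σpoles - Σzeros)/(n - m) = (-31 - (-5))/(5 - 1) = -26/4 = -6.5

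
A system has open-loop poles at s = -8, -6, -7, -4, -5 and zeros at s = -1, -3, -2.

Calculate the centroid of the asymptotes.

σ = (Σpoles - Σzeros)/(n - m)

σ = (Σpoles - Σzeros)/(n - m) = (-30 - (-6))/(5 - 3) = -24/2 = -12.0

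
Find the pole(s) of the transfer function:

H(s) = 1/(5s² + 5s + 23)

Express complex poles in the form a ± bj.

Discriminant = 5² - 4×5×23 = 25 - 460 = -435 < 0, so the poles are a complex conjugate pair s = (-5 ± j√435)/(2×5). Real part = -5/(2×5) = -5/10 = -0.5; imaginary part = ±√435/(2×5) ≈ 2.0857. Poles: s = -0.5 ± 2.0857j.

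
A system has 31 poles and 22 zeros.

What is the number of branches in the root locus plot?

Root locus has n branches where n = number of poles = 31.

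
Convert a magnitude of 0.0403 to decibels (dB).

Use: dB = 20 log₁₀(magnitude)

dB = 20 log₁₀(0.0403) = -27.9 dB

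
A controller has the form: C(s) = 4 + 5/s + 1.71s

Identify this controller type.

This is a Proportional-Integral-Derivative (PID) controller.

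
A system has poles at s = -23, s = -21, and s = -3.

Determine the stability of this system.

All poles are in the left half-plane. System is stable.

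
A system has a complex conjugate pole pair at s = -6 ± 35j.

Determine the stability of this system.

Real part of poles is -6 (< 0, left half-plane). Stable.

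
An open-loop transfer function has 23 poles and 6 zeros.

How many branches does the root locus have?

Root locus has n branches where n = number of poles = 23.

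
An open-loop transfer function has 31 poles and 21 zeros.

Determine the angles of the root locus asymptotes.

n - m = 31 - 21 = 10. Angles: θk = (2k + 1)·180°/10 = 18°, 54°, 90°, 126°, 162°, 198°, 234°, 270°, 306°, 342°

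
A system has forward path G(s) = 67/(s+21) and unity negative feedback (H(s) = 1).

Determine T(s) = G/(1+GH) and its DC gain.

T(s) = G/(1+GH) = [67/(s+21)] / [1 + 67/(s+21)] = 67/(s+21+67) = 67/(s+88). DC gain = 67/88 = 0.7614.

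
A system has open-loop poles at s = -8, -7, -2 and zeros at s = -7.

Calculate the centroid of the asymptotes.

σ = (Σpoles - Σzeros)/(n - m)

σ = (Σpoles - Σzeros)/(n - m) = (-17 - (-7))/(3 - 1) = -10/2 = -5.0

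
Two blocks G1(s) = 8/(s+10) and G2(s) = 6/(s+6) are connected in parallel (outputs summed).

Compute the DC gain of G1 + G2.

Parallel: G_eq = G1 + G2. DC gain = G1(0) + G2(0) = 8/10 + 6/6 = 0.8 + 1 = 1.8.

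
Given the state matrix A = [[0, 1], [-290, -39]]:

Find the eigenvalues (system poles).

det(A - λI) = λ² - (-39)λ + 290 = (λ - (-29))(λ - (-10)). Eigenvalues: -29, -10.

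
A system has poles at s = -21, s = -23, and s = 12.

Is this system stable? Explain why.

Pole(s) at s = 12 are not in the left half-plane. System is unstable.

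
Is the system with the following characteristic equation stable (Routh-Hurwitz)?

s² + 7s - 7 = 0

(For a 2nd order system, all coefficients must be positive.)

Coefficients: 1, 7, -7. c=-7 not positive, so system is unstable.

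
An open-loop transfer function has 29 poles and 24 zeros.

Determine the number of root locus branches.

Root locus has n branches where n = number of poles = 29.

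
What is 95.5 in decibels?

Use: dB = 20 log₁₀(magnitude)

dB = 20 log₁₀(95.5) = 39.6 dB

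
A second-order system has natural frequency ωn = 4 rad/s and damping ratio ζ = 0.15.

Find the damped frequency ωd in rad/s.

ωd = ωn√(1 - ζ²) = 4√(1 - 0.15²) = 3.95 rad/s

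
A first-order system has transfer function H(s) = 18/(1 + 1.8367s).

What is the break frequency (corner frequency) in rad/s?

Corner frequency = 1/τ = 1/1.8367 = 0.544 rad/s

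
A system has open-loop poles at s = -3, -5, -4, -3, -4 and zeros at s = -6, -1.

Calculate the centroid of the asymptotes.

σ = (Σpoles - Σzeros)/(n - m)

σ = (Σpoles - Σzeros)/(n - m) = (-19 - (-7))/(5 - 2) = -12/3 = -4.0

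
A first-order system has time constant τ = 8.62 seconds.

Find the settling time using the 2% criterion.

For first-order system, 2% settling time ≈ 4τ = 4 × 8.62 = 34.48 s.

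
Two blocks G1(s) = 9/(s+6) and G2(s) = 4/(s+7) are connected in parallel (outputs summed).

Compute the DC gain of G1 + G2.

Parallel: G_eq = G1 + G2. DC gain = G1(0) + G2(0) = 9/6 + 4/7 = 1.5 + 0.5714 = 2.0714.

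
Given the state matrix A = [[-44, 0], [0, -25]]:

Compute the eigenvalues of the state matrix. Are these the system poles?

For diagonal matrix, eigenvalues are diagonal entries: λ₁ = -44, λ₂ = -25. Eigenvalues of A = system poles.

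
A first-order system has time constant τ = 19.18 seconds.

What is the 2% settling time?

For first-order system, 2% settling time ≈ 4τ = 4 × 19.18 = 76.72 s.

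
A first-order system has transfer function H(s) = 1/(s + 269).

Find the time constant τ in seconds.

For H(s) = 1/(s + 1/τ), the pole is at -1/τ = -269, so τ = 1/269 = 0.0037 s.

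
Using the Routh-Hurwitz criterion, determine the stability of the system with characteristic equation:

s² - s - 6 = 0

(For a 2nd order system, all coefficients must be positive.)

Coefficients: 1, -1, -6. b=-1, c=-6 not positive, so system is unstable.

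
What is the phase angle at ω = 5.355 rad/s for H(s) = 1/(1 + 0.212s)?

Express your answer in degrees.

Phase = -arctan(ωτ) = -arctan(5.355 × 0.212) = -48.6°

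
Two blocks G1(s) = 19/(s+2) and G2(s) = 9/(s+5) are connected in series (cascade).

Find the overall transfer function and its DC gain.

Series: multiply transfer functions. G_eq = 19/(s+2) × 9/(s+5) = 171/((s+2)(s+5)). DC gain = 171/(2×5) = 17.1.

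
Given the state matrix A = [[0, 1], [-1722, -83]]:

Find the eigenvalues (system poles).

det(A - λI) = λ² - (-83)λ + 1722 = (λ - (-42))(λ - (-41)). Eigenvalues: -42, -41.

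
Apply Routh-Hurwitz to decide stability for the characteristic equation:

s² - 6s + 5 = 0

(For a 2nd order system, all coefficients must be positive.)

Coefficients: 1, -6, 5. b=-6 not positive, so system is unstable.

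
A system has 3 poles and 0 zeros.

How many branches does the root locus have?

Root locus has n branches where n = number of poles = 3.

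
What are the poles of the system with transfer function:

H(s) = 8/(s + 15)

Pole is where denominator = 0: s + 15 = 0, so s = -15.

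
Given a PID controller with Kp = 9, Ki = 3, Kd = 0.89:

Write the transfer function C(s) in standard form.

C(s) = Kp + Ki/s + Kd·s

Substituting values: C(s) = 9 + 3/s + 0.89s = (0.89s² + 9s + 3)/s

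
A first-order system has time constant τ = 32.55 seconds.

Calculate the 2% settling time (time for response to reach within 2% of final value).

For first-order system, 2% settling time ≈ 4τ = 4 × 32.55 = 130.2 s.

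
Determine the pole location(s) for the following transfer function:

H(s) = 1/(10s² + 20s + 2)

Discriminant = 20² - 4×10×2 = 400 - 80 = 320 > 0, so two distinct real poles. Using quadratic formula: s = (-20 ± √320)/(2×10) = (-20 ± √320)/20, with √320 ≈ 17.8885. s₁ ≈ -0.1056, s₂ ≈ -1.8944. Poles: s₁ = -0.1056, s₂ = -1.8944.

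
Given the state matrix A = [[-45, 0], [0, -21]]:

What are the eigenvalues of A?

For diagonal matrix, eigenvalues are diagonal entries: λ₁ = -45, λ₂ = -21.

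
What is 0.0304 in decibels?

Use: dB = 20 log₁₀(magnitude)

dB = 20 log₁₀(0.0304) = -30.3 dB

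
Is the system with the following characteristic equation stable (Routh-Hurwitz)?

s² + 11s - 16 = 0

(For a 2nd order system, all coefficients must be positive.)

Coefficients: 1, 11, -16. c=-16 not positive, so system is unstable.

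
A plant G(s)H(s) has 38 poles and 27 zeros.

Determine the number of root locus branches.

Root locus has n branches where n = number of poles = 38.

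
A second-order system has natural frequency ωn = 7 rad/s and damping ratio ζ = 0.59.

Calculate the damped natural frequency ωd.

ωd = ωn√(1 - ζ²) = 7√(1 - 0.59²) = 5.65 rad/s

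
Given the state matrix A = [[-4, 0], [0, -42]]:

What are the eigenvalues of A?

For diagonal matrix, eigenvalues are diagonal entries: λ₁ = -4, λ₂ = -42.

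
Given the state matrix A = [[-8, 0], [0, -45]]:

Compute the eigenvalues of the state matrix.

For diagonal matrix, eigenvalues are diagonal entries: λ₁ = -8, λ₂ = -45.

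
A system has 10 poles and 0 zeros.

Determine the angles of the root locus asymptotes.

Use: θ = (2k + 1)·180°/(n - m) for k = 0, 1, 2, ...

n - m = 10 - 0 = 10. Angles: θk = (2k + 1)·180°/10 = 18°, 54°, 90°, 126°, 162°, 198°, 234°, 270°, 306°, 342°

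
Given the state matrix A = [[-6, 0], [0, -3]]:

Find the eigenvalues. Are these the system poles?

For diagonal matrix, eigenvalues are diagonal entries: λ₁ = -6, λ₂ = -3. Eigenvalues of A = system poles.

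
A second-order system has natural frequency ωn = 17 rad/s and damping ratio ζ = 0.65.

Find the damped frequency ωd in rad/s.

ωd = ωn√(1 - ζ²) = 17√(1 - 0.65²) = 12.92 rad/s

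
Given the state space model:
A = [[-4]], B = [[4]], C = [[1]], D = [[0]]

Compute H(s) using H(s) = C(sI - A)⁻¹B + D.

(sI - A)⁻¹ = 1/(s + 4). H(s) = 1 × 4/(s + 4) + 0 = 4/(s + 4).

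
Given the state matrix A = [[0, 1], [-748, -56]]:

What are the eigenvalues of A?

det(A - λI) = λ² - (-56)λ + 748 = (λ - (-34))(λ - (-22)). Eigenvalues: -34, -22.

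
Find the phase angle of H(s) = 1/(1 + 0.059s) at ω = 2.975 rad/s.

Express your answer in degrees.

Phase = -arctan(ωτ) = -arctan(2.975 × 0.059) = -10.0°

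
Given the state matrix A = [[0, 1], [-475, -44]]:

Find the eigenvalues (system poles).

det(A - λI) = λ² - (-44)λ + 475 = (λ - (-19))(λ - (-25)). Eigenvalues: -19, -25.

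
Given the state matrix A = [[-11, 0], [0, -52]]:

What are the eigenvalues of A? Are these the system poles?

For diagonal matrix, eigenvalues are diagonal entries: λ₁ = -11, λ₂ = -52. Eigenvalues of A = system poles.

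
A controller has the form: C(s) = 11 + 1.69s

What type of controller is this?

This is a Proportional-Derivative (PD) controller.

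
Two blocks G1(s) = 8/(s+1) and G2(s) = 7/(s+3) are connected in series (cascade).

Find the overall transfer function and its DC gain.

Series: multiply transfer functions. G_eq = 8/(s+1) × 7/(s+3) = 56/((s+1)(s+3)). DC gain = 56/(1×3) = 18.6667.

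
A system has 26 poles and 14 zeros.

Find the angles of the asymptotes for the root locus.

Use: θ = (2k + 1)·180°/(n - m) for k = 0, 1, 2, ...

n - m = 26 - 14 = 12. Angles: θk = (2k + 1)·180°/12 = 15°, 45°, 75°, 105°, 135°, 165°, 195°, 225°, 255°, 285°, 315°, 345°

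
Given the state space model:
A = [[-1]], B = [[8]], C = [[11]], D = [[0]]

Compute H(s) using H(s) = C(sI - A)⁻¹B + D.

(sI - A)⁻¹ = 1/(s + 1). H(s) = 11 × 8/(s + 1) + 0 = 88/(s + 1).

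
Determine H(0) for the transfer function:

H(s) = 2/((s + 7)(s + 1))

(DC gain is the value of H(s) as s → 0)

DC gain = H(0) = 2/(7 × 1) = 2/7 = 0.2857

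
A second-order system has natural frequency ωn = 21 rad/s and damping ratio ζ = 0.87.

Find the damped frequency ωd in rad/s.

ωd = ωn√(1 - ζ²) = 21√(1 - 0.87²) = 10.35 rad/s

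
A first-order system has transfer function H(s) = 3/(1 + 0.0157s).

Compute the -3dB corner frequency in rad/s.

Corner frequency = 1/τ = 1/0.0157 = 63.694 rad/s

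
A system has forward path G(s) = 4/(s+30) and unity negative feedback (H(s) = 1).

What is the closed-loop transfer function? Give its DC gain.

T(s) = G/(1+GH) = [4/(s+30)] / [1 + 4/(s+30)] = 4/(s+30+4) = 4/(s+34). DC gain = 4/34 = 0.1176.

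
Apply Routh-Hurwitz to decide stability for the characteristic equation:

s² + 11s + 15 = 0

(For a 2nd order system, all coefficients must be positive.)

Coefficients: 1, 11, 15. All positive, so system is stable.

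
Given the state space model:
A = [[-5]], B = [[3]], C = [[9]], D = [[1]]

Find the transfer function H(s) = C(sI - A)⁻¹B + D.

(sI - A)⁻¹ = 1/(s + 5). H(s) = 9×3/(s + 5) + 1 = (s + 32)/(s + 5).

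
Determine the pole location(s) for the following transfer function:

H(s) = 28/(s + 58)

Pole is where denominator = 0: s + 58 = 0, so s = -58.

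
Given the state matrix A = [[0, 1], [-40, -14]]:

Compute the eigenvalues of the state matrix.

det(A - λI) = λ² - (-14)λ + 40 = (λ - (-10))(λ - (-4)). Eigenvalues: -10, -4.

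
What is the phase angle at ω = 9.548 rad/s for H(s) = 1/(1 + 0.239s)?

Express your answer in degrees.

Phase = -arctan(ωτ) = -arctan(9.548 × 0.239) = -66.3°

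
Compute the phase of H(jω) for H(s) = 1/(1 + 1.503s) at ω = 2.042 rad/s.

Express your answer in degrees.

Phase = -arctan(ωτ) = -arctan(2.042 × 1.503) = -72.0°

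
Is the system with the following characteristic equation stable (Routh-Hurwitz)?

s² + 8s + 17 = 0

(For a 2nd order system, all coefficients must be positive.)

Coefficients: 1, 8, 17. All positive, so system is stable.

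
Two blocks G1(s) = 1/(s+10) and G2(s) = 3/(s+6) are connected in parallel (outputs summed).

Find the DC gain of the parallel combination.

Parallel: G_eq = G1 + G2. DC gain = G1(0) + G2(0) = 1/10 + 3/6 = 0.1 + 0.5 = 0.6.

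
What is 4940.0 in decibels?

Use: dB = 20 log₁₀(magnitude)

dB = 20 log₁₀(4940.0) = 73.9 dB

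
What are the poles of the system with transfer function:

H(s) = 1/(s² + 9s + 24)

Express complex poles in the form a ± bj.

Discriminant = 9² - 4×1×24 = 81 - 96 = -15 < 0, so the poles are a complex conjugate pair s = (-9 ± j√15)/(2×1). Real part = -9/(2×1) = -9/2 = -4.5; imaginary part = ±√15/(2×1) ≈ 1.9365. Poles: s = -4.5 ± 1.9365j.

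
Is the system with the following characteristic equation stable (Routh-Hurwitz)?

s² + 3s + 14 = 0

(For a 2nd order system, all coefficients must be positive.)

Coefficients: 1, 3, 14. All positive, so system is stable.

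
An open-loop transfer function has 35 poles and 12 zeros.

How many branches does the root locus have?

Root locus has n branches where n = number of poles = 35.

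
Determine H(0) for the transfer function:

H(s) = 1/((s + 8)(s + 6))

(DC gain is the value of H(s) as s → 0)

DC gain = H(0) = 1/(8 × 6) = 1/48 = 0.0208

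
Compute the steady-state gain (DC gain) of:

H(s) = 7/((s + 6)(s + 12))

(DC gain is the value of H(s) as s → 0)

DC gain = H(0) = 7/(6 × 12) = 7/72 = 0.0972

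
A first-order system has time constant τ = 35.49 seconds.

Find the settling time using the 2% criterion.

For first-order system, 2% settling time ≈ 4τ = 4 × 35.49 = 141.96 s.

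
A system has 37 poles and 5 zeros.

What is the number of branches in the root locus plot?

Root locus has n branches where n = number of poles = 37.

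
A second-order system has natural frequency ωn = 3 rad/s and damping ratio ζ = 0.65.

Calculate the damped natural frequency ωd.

ωd = ωn√(1 - ζ²) = 3√(1 - 0.65²) = 2.28 rad/s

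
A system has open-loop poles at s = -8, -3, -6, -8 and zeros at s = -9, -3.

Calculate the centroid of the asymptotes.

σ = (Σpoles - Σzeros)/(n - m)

σ = (Σpoles - Σzeros)/(n - m) = (-25 - (-12))/(4 - 2) = -13/2 = -6.5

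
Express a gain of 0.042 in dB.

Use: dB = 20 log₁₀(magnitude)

dB = 20 log₁₀(0.042) = -27.5 dB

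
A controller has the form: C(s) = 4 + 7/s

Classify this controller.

This is a Proportional-Integral (PI) controller.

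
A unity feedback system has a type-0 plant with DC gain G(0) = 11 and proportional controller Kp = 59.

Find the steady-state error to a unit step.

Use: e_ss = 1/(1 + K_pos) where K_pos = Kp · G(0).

K_pos = Kp · G(0) = 59 × 11 = 649. e_ss = 1/(1 + 649) = 0.0015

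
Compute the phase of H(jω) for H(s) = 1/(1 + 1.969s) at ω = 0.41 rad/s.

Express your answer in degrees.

Phase = -arctan(ωτ) = -arctan(0.41 × 1.969) = -38.9°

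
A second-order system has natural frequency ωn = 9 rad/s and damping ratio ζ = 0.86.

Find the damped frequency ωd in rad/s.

ωd = ωn√(1 - ζ²) = 9√(1 - 0.86²) = 4.59 rad/s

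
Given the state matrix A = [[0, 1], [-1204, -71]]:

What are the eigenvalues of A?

det(A - λI) = λ² - (-71)λ + 1204 = (λ - (-43))(λ - (-28)). Eigenvalues: -43, -28.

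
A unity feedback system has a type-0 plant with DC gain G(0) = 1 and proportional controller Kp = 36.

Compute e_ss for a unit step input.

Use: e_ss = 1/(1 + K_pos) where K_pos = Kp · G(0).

K_pos = Kp · G(0) = 36 × 1 = 36. e_ss = 1/(1 + 36) = 0.0270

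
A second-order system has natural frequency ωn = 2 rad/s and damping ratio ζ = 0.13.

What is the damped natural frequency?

ωd = ωn√(1 - ζ²) = 2√(1 - 0.13²) = 1.98 rad/s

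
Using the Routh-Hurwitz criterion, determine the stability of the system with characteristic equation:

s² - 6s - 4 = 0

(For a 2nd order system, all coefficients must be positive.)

Coefficients: 1, -6, -4. b=-6, c=-4 not positive, so system is unstable.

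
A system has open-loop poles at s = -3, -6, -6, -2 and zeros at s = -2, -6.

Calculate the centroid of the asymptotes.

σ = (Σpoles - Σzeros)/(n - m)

σ = (Σpoles - Σzeros)/(n - m) = (-17 - (-8))/(4 - 2) = -9/2 = -4.5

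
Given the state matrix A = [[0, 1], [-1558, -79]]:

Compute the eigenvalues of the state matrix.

det(A - λI) = λ² - (-79)λ + 1558 = (λ - (-38))(λ - (-41)). Eigenvalues: -38, -41.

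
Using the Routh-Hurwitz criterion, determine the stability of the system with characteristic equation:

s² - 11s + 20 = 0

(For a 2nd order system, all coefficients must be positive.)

Coefficients: 1, -11, 20. b=-11 not positive, so system is unstable.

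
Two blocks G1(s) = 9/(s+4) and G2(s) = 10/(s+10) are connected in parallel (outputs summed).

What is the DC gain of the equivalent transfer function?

Parallel: G_eq = G1 + G2. DC gain = G1(0) + G2(0) = 9/4 + 10/10 = 2.25 + 1 = 3.25.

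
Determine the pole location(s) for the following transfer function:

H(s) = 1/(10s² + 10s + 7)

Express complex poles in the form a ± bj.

Discriminant = 10² - 4×10×7 = 100 - 280 = -180 < 0, so the poles are a complex conjugate pair s = (-10 ± j√180)/(2×10). Real part = -10/(2×10) = -10/20 = -0.5; imaginary part = ±√180/(2×10) ≈ 0.6708. Poles: s = -0.5 ± 0.6708j.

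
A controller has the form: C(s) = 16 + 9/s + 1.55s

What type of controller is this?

This is a Proportional-Integral-Derivative (PID) controller.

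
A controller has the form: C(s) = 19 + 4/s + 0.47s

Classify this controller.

This is a Proportional-Integral-Derivative (PID) controller.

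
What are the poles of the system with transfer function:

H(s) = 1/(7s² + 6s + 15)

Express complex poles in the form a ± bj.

Discriminant = 6² - 4×7×15 = 36 - 420 = -384 < 0, so the poles are a complex conjugate pair s = (-6 ± j√384)/(2×7). Real part = -6/(2×7) = -6/14 ≈ -0.4286; imaginary part = ±√384/(2×7) ≈ 1.3997. Poles: s = -0.4286 ± 1.3997j.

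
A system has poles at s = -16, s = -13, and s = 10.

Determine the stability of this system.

Pole(s) at s = 10 are not in the left half-plane. System is unstable.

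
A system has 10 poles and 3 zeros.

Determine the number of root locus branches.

Root locus has n branches where n = number of poles = 10.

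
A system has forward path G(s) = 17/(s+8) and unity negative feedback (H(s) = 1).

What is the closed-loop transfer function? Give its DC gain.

T(s) = G/(1+GH) = [17/(s+8)] / [1 + 17/(s+8)] = 17/(s+8+17) = 17/(s+25). DC gain = 17/25 = 0.68.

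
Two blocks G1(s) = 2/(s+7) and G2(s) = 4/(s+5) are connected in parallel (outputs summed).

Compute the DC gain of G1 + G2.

Parallel: G_eq = G1 + G2. DC gain = G1(0) + G2(0) = 2/7 + 4/5 = 0.2857 + 0.8 = 1.0857.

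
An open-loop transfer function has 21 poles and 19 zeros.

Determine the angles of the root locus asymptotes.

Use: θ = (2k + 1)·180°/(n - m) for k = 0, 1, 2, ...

n - m = 21 - 19 = 2. Angles: θk = (2k + 1)·180°/2 = 90°, 270°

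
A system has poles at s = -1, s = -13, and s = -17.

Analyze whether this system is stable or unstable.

All poles are in the left half-plane. System is stable.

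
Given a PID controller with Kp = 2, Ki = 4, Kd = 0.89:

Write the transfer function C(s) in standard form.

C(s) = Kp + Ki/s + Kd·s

Substituting values: C(s) = 2 + 4/s + 0.89s = (0.89s² + 2s + 4)/s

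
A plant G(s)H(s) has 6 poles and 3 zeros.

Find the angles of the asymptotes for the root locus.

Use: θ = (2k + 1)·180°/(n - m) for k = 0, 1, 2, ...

n - m = 6 - 3 = 3. Angles: θk = (2k + 1)·180°/3 = 60°, 180°, 300°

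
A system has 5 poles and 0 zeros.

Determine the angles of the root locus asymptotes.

n - m = 5 - 0 = 5. Angles: θk = (2k + 1)·180°/5 = 36°, 108°, 180°, 252°, 324°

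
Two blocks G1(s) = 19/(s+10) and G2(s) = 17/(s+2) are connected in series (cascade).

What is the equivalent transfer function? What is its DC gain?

Series: multiply transfer functions. G_eq = 19/(s+10) × 17/(s+2) = 323/((s+10)(s+2)). DC gain = 323/(10×2) = 16.15.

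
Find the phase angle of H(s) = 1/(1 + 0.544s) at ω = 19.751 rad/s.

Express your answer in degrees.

Phase = -arctan(ωτ) = -arctan(19.751 × 0.544) = -84.7°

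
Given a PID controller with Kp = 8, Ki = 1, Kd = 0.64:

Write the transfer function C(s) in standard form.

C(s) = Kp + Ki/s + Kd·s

Substituting values: C(s) = 8 + 1/s + 0.64s = (0.64s² + 8s + 1)/s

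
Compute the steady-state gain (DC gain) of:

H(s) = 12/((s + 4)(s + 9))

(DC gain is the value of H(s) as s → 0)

DC gain = H(0) = 12/(4 × 9) = 12/36 = 0.3333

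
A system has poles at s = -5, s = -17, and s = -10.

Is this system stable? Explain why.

All poles are in the left half-plane. System is stable.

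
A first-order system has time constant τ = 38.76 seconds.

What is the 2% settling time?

For first-order system, 2% settling time ≈ 4τ = 4 × 38.76 = 155.04 s.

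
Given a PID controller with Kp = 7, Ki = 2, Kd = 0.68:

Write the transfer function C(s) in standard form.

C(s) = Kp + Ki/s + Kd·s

Substituting values: C(s) = 7 + 2/s + 0.68s = (0.68s² + 7s + 2)/s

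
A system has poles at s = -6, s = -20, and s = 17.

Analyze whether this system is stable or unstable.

Pole(s) at s = 17 are not in the left half-plane. System is unstable.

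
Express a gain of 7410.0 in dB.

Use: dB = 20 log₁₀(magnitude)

dB = 20 log₁₀(7410.0) = 77.4 dB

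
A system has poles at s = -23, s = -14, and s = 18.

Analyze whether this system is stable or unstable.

Pole(s) at s = 18 are not in the left half-plane. System is unstable.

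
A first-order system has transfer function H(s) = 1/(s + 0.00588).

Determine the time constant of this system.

For H(s) = 1/(s + 1/τ), the pole is at -1/τ = -0.00588, so τ = 1/0.00588 = 170.1 s.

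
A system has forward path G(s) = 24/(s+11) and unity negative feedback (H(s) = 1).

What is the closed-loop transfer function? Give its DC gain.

T(s) = G/(1+GH) = [24/(s+11)] / [1 + 24/(s+11)] = 24/(s+11+24) = 24/(s+35). DC gain = 24/35 = 0.6857.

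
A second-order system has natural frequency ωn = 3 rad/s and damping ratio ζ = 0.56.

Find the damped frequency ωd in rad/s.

ωd = ωn√(1 - ζ²) = 3√(1 - 0.56²) = 2.49 rad/s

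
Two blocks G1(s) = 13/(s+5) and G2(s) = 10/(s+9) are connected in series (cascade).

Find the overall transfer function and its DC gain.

Series: multiply transfer functions. G_eq = 13/(s+5) × 10/(s+9) = 130/((s+5)(s+9)). DC gain = 130/(5×9) = 2.8889.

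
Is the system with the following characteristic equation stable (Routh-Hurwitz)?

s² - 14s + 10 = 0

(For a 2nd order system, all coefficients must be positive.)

Coefficients: 1, -14, 10. b=-14 not positive, so system is unstable.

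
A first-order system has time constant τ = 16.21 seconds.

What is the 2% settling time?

For first-order system, 2% settling time ≈ 4τ = 4 × 16.21 = 64.84 s.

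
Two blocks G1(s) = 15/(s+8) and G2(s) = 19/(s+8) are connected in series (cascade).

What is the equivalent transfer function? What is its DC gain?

Series: multiply transfer functions. G_eq = 15/(s+8) × 19/(s+8) = 285/((s+8)(s+8)). DC gain = 285/(8×8) = 4.453125.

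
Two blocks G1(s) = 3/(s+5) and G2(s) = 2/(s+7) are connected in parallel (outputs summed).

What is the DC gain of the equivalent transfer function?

Parallel: G_eq = G1 + G2. DC gain = G1(0) + G2(0) = 3/5 + 2/7 = 0.6 + 0.2857 = 0.8857.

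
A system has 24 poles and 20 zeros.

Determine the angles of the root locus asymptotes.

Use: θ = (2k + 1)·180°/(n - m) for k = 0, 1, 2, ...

n - m = 24 - 20 = 4. Angles: θk = (2k + 1)·180°/4 = 45°, 135°, 225°, 315°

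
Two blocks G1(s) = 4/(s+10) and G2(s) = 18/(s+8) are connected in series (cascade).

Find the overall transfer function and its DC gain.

Series: multiply transfer functions. G_eq = 4/(s+10) × 18/(s+8) = 72/((s+10)(s+8)). DC gain = 72/(10×8) = 0.9.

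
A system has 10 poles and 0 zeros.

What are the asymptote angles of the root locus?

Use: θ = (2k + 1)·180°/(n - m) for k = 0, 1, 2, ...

n - m = 10 - 0 = 10. Angles: θk = (2k + 1)·180°/10 = 18°, 54°, 90°, 126°, 162°, 198°, 234°, 270°, 306°, 342°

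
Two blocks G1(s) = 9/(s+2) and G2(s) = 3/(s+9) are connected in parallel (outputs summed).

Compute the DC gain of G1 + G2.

Parallel: G_eq = G1 + G2. DC gain = G1(0) + G2(0) = 9/2 + 3/9 = 4.5 + 0.3333 = 4.8333.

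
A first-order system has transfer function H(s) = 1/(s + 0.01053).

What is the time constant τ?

For H(s) = 1/(s + 1/τ), the pole is at -1/τ = -0.01053, so τ = 1/0.01053 = 94.97 s.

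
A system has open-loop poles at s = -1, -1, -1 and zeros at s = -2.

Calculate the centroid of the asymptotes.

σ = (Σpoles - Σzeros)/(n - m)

σ = (Σpoles - Σzeros)/(n - m) = (-3 - (-2))/(3 - 1) = -1/2 = -0.5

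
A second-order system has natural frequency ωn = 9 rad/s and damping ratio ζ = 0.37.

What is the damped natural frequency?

ωd = ωn√(1 - ζ²) = 9√(1 - 0.37²) = 8.36 rad/s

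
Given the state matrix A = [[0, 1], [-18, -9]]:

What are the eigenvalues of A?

det(A - λI) = λ² - (-9)λ + 18 = (λ - (-3))(λ - (-6)). Eigenvalues: -3, -6.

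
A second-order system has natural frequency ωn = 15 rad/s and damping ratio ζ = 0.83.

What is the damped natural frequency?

ωd = ωn√(1 - ζ²) = 15√(1 - 0.83²) = 8.37 rad/s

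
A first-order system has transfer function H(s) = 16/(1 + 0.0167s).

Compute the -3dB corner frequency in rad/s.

Corner frequency = 1/τ = 1/0.0167 = 59.88 rad/s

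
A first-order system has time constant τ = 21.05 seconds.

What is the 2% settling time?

For first-order system, 2% settling time ≈ 4τ = 4 × 21.05 = 84.2 s.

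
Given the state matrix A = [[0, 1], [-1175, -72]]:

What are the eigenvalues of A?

det(A - λI) = λ² - (-72)λ + 1175 = (λ - (-25))(λ - (-47)). Eigenvalues: -25, -47.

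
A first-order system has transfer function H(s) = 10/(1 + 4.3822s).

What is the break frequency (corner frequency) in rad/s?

Corner frequency = 1/τ = 1/4.3822 = 0.228 rad/s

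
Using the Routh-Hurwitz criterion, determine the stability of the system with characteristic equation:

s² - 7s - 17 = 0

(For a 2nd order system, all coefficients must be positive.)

Coefficients: 1, -7, -17. b=-7, c=-17 not positive, so system is unstable.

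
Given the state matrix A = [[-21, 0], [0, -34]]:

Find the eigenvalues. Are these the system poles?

For diagonal matrix, eigenvalues are diagonal entries: λ₁ = -21, λ₂ = -34. Eigenvalues of A = system poles.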